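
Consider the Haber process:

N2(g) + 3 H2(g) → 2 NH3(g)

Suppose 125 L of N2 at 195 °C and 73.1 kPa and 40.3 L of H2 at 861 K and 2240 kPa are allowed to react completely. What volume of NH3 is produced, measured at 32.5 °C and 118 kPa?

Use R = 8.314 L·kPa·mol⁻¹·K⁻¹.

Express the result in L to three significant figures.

n(N2) = PV/RT = (73.1 × 125) / (8.314 × 468.15) = 2.348 mol
n(H2) = PV/RT = (2240 × 40.3) / (8.314 × 861) = 12.61 mol
For 2.348 mol N2, stoichiometry requires (3/1) × 2.348 = 7.044 mol H2; 12.61 mol is available, so N2 is limiting.
n(NH3) = (2/1) × 2.348 = 4.696 mol
V(NH3) = nRT/P = 4.696 × 8.314 × 305.65 / 118 = 101.1 L

101 L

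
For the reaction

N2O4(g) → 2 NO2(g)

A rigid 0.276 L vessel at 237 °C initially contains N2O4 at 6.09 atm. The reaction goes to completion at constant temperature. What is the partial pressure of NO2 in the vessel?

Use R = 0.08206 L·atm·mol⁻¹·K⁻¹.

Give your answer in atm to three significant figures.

n(N2O4)₀ = PV/RT = (6.09 × 0.276) / (0.08206 × 510.15) = 0.04015 mol
n(NO2) = (2/1) × 0.04015 = 0.08030 mol
P(NO2) = nRT/V = 0.08030 × 0.08206 × 510.15 / 0.276 = 12.18 atm

12.2 atm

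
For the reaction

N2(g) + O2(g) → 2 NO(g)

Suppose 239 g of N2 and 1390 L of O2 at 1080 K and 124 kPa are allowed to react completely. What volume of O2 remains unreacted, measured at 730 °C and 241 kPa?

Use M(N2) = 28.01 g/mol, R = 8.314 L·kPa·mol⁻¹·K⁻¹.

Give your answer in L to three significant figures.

369 L

n(N2) = 239 / 28.01 = 8.533 mol
n(O2) = PV/RT = (124 × 1390) / (8.314 × 1080) = 19.20 mol
For 8.533 mol N2, stoichiometry requires (1/1) × 8.533 = 8.533 mol O2; 19.20 mol is available, so N2 is limiting.
n(O2) consumed = (1/1) × 8.533 = 8.533 mol; remaining = 19.20 − 8.533 = 10.67 mol
V(O2) = nRT/P = 10.67 × 8.314 × 1003.15 / 241 = 369.3 L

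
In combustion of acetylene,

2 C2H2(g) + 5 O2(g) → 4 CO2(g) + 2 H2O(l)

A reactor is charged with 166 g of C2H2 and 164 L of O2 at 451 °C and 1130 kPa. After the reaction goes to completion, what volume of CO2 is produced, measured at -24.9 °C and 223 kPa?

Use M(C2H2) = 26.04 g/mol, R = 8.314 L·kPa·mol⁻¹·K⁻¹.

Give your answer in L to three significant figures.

n(C2H2) = 166 / 26.04 = 6.375 mol
n(O2) = PV/RT = (1130 × 164) / (8.314 × 724.15) = 30.78 mol
For 6.375 mol C2H2, stoichiometry requires (5/2) × 6.375 = 15.94 mol O2; 30.78 mol is available, so C2H2 is limiting.
n(CO2) = (4/2) × 6.375 = 12.75 mol
V(CO2) = nRT/P = 12.75 × 8.314 × 248.25 / 223 = 118.0 L

118 L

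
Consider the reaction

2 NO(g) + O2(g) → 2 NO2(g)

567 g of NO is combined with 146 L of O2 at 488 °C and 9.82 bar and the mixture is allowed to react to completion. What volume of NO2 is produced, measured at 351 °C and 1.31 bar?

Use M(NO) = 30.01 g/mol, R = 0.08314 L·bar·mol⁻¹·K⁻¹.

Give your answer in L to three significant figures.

748 L

n(NO) = 567 / 30.01 = 18.89 mol
n(O2) = PV/RT = (9.82 × 146) / (0.08314 × 761.15) = 22.66 mol
For 18.89 mol NO, stoichiometry requires (1/2) × 18.89 = 9.445 mol O2; 22.66 mol is available, so NO is limiting.
n(NO2) = (2/2) × 18.89 = 18.89 mol
V(NO2) = nRT/P = 18.89 × 0.08314 × 624.15 / 1.31 = 748.3 L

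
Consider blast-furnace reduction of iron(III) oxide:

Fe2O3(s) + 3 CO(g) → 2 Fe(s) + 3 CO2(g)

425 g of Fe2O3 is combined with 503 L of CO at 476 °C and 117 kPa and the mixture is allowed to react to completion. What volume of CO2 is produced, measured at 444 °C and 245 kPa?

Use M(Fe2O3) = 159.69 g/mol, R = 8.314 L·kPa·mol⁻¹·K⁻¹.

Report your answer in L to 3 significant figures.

194 L

n(Fe2O3) = 425 / 159.69 = 2.661 mol
n(CO) = PV/RT = (117 × 503) / (8.314 × 749.15) = 9.449 mol
For 2.661 mol Fe2O3, stoichiometry requires (3/1) × 2.661 = 7.983 mol CO; 9.449 mol is available, so Fe2O3 is limiting.
n(CO2) = (3/1) × 2.661 = 7.983 mol
V(CO2) = nRT/P = 7.983 × 8.314 × 717.15 / 245 = 194.3 L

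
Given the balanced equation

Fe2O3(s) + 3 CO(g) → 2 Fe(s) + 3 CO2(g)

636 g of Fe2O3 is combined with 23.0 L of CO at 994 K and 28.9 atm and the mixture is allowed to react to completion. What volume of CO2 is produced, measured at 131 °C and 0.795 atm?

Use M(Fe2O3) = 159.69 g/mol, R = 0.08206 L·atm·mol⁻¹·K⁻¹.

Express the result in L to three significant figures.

340 L

n(Fe2O3) = 636 / 159.69 = 3.983 mol
n(CO) = PV/RT = (28.9 × 23.0) / (0.08206 × 994) = 8.149 mol
For 3.983 mol Fe2O3, stoichiometry requires (3/1) × 3.983 = 11.95 mol CO; 8.149 mol is available, so CO is limiting.
n(CO2) = (3/3) × 8.149 = 8.149 mol
V(CO2) = nRT/P = 8.149 × 0.08206 × 404.15 / 0.795 = 339.9 L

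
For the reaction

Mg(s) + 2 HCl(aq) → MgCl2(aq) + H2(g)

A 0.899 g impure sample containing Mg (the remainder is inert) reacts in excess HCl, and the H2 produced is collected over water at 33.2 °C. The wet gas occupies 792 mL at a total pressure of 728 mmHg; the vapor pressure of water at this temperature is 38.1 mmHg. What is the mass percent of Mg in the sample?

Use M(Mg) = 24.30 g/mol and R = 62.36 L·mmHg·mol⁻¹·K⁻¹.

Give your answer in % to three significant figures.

P(H2) = 728 − 38.1 = 689.9 mmHg
n(H2) = PV/RT = (689.9 × 0.7920) / (62.36 × 306.35) = 0.02860 mol
n(Mg) = (1/1) × 0.02860 = 0.02860 mol
m(Mg) = 0.02860 × 24.30 = 0.6950 g
%Mg = 0.6950 / 0.899 × 100 = 77.31%

77.3 %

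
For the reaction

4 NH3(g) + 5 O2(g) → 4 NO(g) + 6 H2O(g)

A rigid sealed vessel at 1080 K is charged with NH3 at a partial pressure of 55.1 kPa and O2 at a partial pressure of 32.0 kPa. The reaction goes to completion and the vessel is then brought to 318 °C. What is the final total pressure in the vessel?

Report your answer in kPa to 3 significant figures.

Because the vessel is rigid and T is held at 1080 K, work the stoichiometry in partial pressures (P_i = n_iRT/V).
P(O2) required for 55.1 kPa of NH3 = (5/4) × 55.1 = 68.88 kPa; available 32.0 kPa, so O2 is limiting.
P(NH3) remaining = 55.1 − (4/5) × 32.0 = 29.50 kPa
P(gaseous products) = (4+6)/5 × 32.0 = 64.00 kPa
P_total at 1080 K = 29.50 + 64.00 = 93.50 kPa
Scaling to 318 °C: P = 93.50 × 591.15/1080 = 51.18 kPa

51.2 kPa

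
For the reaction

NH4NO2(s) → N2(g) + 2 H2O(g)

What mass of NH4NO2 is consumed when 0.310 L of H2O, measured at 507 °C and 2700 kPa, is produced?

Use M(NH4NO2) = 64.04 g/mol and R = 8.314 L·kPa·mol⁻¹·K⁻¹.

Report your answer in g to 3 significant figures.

n(H2O) = PV/RT = (2700 × 0.310) / (8.314 × 780.15) = 0.1290 mol
n(NH4NO2) = (1/2) × 0.1290 = 0.06450 mol
m(NH4NO2) = 0.06450 × 64.04 = 4.131 g

4.13 g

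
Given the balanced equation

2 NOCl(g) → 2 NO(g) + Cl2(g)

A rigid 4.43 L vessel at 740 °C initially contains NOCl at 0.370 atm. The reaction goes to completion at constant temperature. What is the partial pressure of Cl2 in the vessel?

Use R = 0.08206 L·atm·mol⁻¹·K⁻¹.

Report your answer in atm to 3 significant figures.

0.185 atm

n(NOCl)₀ = PV/RT = (0.370 × 4.43) / (0.08206 × 1013.15) = 0.01972 mol
n(Cl2) = (1/2) × 0.01972 = 0.009860 mol
P(Cl2) = nRT/V = 0.009860 × 0.08206 × 1013.15 / 4.43 = 0.1850 atm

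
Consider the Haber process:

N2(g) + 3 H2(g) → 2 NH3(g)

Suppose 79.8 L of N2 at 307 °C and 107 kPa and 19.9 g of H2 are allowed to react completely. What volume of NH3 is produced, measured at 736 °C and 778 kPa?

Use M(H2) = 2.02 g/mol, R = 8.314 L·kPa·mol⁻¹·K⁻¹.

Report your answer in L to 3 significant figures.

38.2 L

n(N2) = PV/RT = (107 × 79.8) / (8.314 × 580.15) = 1.770 mol
n(H2) = 19.9 / 2.02 = 9.851 mol
For 1.770 mol N2, stoichiometry requires (3/1) × 1.770 = 5.310 mol H2; 9.851 mol is available, so N2 is limiting.
n(NH3) = (2/1) × 1.770 = 3.540 mol
V(NH3) = nRT/P = 3.540 × 8.314 × 1009.15 / 778 = 38.18 L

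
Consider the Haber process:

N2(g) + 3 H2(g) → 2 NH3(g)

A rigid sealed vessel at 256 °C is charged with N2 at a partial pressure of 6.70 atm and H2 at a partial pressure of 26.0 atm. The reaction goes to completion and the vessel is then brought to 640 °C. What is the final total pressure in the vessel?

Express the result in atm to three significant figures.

33.3 atm

At constant V, partial pressures at 256 °C are proportional to moles, so apply stoichiometry directly to pressures.
P(H2) required for 6.70 atm of N2 = (3/1) × 6.70 = 20.10 atm; available 26.0 atm, so N2 is limiting.
P(H2) remaining = 26.0 − (3/1) × 6.70 = 5.900 atm
P(gaseous products) = (2)/1 × 6.70 = 13.40 atm
P_total at 256 °C = 5.900 + 13.40 = 19.30 atm
Scaling to 640 °C: P = 19.30 × 913.15/529.15 = 33.31 atm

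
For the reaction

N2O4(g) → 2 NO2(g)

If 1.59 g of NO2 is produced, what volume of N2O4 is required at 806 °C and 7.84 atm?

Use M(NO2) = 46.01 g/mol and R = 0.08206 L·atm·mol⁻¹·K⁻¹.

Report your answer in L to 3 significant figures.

0.195 L

n(NO2) = 1.590 / 46.01 = 0.03456 mol
n(N2O4) = (1/2) × 0.03456 = 0.01728 mol
V = nRT/P = 0.01728 × 0.08206 × 1079.15 / 7.84 = 0.1952 L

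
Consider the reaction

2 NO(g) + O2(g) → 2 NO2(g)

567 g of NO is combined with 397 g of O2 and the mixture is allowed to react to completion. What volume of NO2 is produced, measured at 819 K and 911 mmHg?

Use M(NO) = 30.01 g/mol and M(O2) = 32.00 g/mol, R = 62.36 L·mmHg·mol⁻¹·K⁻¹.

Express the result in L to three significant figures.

n(NO) = 567 / 30.01 = 18.89 mol
n(O2) = 397 / 32.00 = 12.41 mol
For 18.89 mol NO, stoichiometry requires (1/2) × 18.89 = 9.445 mol O2; 12.41 mol is available, so NO is limiting.
n(NO2) = (2/2) × 18.89 = 18.89 mol
V(NO2) = nRT/P = 18.89 × 62.36 × 819 / 911 = 1059 L

1060 L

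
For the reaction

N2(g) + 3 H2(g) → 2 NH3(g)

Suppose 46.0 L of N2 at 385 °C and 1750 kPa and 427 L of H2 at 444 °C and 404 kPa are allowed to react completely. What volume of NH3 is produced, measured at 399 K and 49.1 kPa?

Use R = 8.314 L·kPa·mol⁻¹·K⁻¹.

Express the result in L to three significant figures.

1300 L

n(N2) = PV/RT = (1750 × 46.0) / (8.314 × 658.15) = 14.71 mol
n(H2) = PV/RT = (404 × 427) / (8.314 × 717.15) = 28.93 mol
For 14.71 mol N2, stoichiometry requires (3/1) × 14.71 = 44.13 mol H2; 28.93 mol is available, so H2 is limiting.
n(NH3) = (2/3) × 28.93 = 19.29 mol
V(NH3) = nRT/P = 19.29 × 8.314 × 399 / 49.1 = 1303 L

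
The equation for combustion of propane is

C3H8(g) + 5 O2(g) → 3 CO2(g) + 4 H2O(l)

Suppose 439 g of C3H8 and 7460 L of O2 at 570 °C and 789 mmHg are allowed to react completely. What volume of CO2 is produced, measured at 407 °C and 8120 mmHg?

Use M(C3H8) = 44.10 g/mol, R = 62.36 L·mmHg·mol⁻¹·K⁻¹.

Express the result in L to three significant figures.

156 L

n(C3H8) = 439 / 44.10 = 9.955 mol
n(O2) = PV/RT = (789 × 7460) / (62.36 × 843.15) = 111.9 mol
For 9.955 mol C3H8, stoichiometry requires (5/1) × 9.955 = 49.77 mol O2; 111.9 mol is available, so C3H8 is limiting.
n(CO2) = (3/1) × 9.955 = 29.87 mol
V(CO2) = nRT/P = 29.87 × 62.36 × 680.15 / 8120 = 156.0 L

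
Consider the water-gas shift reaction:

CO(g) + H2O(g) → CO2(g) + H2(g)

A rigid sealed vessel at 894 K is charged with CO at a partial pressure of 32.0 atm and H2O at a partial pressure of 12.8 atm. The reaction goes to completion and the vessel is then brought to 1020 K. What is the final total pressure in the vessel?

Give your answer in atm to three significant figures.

At constant V, partial pressures at 894 K are proportional to moles, so apply stoichiometry directly to pressures.
P(H2O) required for 32.0 atm of CO = (1/1) × 32.0 = 32.00 atm; available 12.8 atm, so H2O is limiting.
P(CO) remaining = 32.0 − (1/1) × 12.8 = 19.20 atm
P(gaseous products) = (1+1)/1 × 12.8 = 25.60 atm
P_total at 894 K = 19.20 + 25.60 = 44.80 atm
Scaling to 1020 K: P = 44.80 × 1020/894 = 51.11 atm

51.1 atm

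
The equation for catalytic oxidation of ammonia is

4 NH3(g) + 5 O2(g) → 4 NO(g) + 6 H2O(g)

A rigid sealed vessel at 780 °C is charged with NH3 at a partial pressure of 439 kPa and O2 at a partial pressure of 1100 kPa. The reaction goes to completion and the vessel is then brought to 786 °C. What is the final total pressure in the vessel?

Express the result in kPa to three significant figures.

At constant V, partial pressures at 780 °C are proportional to moles, so apply stoichiometry directly to pressures.
P(O2) required for 439 kPa of NH3 = (5/4) × 439 = 548.8 kPa; available 1100 kPa, so NH3 is limiting.
P(O2) remaining = 1100 − (5/4) × 439 = 551.2 kPa
P(gaseous products) = (4+6)/4 × 439 = 1098 kPa
P_total at 780 °C = 551.2 + 1098 = 1649 kPa
Scaling to 786 °C: P = 1649 × 1059.15/1053.15 = 1658 kPa

1660 kPa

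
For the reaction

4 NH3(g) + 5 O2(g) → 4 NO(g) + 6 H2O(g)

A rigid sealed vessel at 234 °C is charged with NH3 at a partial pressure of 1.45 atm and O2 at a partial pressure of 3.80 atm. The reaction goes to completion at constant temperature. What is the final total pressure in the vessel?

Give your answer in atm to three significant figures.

With V and T fixed, P_i ∝ n_i, so the mole ratios apply directly to partial pressures at 234 °C.
P(O2) required for 1.45 atm of NH3 = (5/4) × 1.45 = 1.812 atm; available 3.80 atm, so NH3 is limiting.
P(O2) remaining = 3.80 − (5/4) × 1.45 = 1.987 atm
P(gaseous products) = (4+6)/4 × 1.45 = 3.625 atm
P_total at 234 °C = 1.987 + 3.625 = 5.612 atm

5.61 atm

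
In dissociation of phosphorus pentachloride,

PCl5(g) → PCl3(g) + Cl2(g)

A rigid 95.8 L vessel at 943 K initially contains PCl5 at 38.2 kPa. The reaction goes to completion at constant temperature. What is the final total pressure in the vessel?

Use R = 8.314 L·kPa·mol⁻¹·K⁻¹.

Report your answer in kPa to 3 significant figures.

Since T and V are fixed, P_final/P_initial = n_final/n_initial = 2/1.
P_final = (2/1) × 38.2 = 76.40 kPa

76.4 kPa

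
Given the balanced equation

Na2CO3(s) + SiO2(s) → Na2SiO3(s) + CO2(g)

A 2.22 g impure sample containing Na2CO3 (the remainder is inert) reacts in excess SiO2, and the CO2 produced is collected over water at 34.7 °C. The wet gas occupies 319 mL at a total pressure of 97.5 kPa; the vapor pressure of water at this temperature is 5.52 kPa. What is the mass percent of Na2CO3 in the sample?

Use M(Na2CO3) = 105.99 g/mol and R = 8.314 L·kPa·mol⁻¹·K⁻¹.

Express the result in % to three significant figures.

P(CO2) = 97.5 − 5.52 = 91.98 kPa
n(CO2) = PV/RT = (91.98 × 0.3190) / (8.314 × 307.85) = 0.01146 mol
n(Na2CO3) = (1/1) × 0.01146 = 0.01146 mol
m(Na2CO3) = 0.01146 × 105.99 = 1.215 g
%Na2CO3 = 1.215 / 2.22 × 100 = 54.73%

54.7 %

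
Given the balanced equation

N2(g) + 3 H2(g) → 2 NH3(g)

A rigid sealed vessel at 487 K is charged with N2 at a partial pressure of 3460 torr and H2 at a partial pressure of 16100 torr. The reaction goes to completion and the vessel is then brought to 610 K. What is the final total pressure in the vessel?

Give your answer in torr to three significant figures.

Because the vessel is rigid and T is held at 487 K, work the stoichiometry in partial pressures (P_i = n_iRT/V).
P(H2) required for 3460 torr of N2 = (3/1) × 3460 = 10380 torr; available 16100 torr, so N2 is limiting.
P(H2) remaining = 16100 − (3/1) × 3460 = 5720 torr
P(gaseous products) = (2)/1 × 3460 = 6920 torr
P_total at 487 K = 5720 + 6920 = 12640 torr
Scaling to 610 K: P = 12640 × 610/487 = 15830 torr

15800 torr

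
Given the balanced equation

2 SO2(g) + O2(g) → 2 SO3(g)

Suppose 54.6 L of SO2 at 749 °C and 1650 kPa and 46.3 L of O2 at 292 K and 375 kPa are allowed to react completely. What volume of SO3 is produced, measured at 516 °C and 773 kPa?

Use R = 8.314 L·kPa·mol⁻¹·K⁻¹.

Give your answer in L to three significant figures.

n(SO2) = PV/RT = (1650 × 54.6) / (8.314 × 1022.15) = 10.60 mol
n(O2) = PV/RT = (375 × 46.3) / (8.314 × 292) = 7.152 mol
For 10.60 mol SO2, stoichiometry requires (1/2) × 10.60 = 5.300 mol O2; 7.152 mol is available, so SO2 is limiting.
n(SO3) = (2/2) × 10.60 = 10.60 mol
V(SO3) = nRT/P = 10.60 × 8.314 × 789.15 / 773 = 89.97 L

90.0 L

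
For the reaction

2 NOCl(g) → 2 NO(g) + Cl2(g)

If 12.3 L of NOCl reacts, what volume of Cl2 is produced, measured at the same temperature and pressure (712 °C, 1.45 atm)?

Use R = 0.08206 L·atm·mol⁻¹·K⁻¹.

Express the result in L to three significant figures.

6.15 L

At constant T and P, gas volumes are in the mole ratio: V(Cl2) = (1/2) × 12.3 = 6.150 L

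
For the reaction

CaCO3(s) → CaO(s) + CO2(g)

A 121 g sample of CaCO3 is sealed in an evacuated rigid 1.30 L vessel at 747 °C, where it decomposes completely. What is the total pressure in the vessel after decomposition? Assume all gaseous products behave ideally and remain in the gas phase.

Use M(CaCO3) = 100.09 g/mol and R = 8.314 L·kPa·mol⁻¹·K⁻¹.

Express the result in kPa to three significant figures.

7890 kPa

n(CaCO3) = 121 / 100.09 = 1.209 mol
n(gas produced) = (1/1) × 1.209 = 1.209 mol
P = nRT/V = 1.209 × 8.314 × 1020.15 / 1.30 = 7888 kPa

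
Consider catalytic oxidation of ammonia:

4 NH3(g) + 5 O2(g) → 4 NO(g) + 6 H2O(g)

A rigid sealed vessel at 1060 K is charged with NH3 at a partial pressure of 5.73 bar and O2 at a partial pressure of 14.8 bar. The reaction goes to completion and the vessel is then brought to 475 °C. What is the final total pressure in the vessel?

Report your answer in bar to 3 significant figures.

15.5 bar

At constant V, partial pressures at 1060 K are proportional to moles, so apply stoichiometry directly to pressures.
P(O2) required for 5.73 bar of NH3 = (5/4) × 5.73 = 7.163 bar; available 14.8 bar, so NH3 is limiting.
P(O2) remaining = 14.8 − (5/4) × 5.73 = 7.638 bar
P(gaseous products) = (4+6)/4 × 5.73 = 14.33 bar
P_total at 1060 K = 7.638 + 14.33 = 21.97 bar
Scaling to 475 °C: P = 21.97 × 748.15/1060 = 15.51 bar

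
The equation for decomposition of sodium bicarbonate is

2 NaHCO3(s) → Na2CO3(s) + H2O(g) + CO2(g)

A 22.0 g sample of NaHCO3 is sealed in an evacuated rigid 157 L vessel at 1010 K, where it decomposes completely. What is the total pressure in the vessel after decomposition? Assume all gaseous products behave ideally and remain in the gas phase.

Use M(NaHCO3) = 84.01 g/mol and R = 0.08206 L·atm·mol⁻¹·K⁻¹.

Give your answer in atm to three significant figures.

0.138 atm

n(NaHCO3) = 22.0 / 84.01 = 0.2619 mol
n(gas produced) = (2/2) × 0.2619 = 0.2619 mol
P = nRT/V = 0.2619 × 0.08206 × 1010 / 157 = 0.1383 atm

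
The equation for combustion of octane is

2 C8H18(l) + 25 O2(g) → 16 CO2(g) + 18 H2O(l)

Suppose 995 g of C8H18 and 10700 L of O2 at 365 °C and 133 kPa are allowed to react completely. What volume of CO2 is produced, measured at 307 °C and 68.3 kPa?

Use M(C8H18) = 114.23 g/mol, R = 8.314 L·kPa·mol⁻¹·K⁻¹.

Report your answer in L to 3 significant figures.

n(C8H18) = 995 / 114.23 = 8.710 mol
n(O2) = PV/RT = (133 × 10700) / (8.314 × 638.15) = 268.2 mol
For 8.710 mol C8H18, stoichiometry requires (25/2) × 8.710 = 108.9 mol O2; 268.2 mol is available, so C8H18 is limiting.
n(CO2) = (16/2) × 8.710 = 69.68 mol
V(CO2) = nRT/P = 69.68 × 8.314 × 580.15 / 68.3 = 4921 L

4920 L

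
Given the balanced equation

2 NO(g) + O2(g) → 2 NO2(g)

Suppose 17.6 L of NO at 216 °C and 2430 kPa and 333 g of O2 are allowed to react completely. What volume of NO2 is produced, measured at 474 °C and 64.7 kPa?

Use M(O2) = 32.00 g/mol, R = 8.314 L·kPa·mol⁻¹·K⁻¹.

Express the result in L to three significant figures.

n(NO) = PV/RT = (2430 × 17.6) / (8.314 × 489.15) = 10.52 mol
n(O2) = 333 / 32.00 = 10.41 mol
For 10.52 mol NO, stoichiometry requires (1/2) × 10.52 = 5.260 mol O2; 10.41 mol is available, so NO is limiting.
n(NO2) = (2/2) × 10.52 = 10.52 mol
V(NO2) = nRT/P = 10.52 × 8.314 × 747.15 / 64.7 = 1010 L

1010 L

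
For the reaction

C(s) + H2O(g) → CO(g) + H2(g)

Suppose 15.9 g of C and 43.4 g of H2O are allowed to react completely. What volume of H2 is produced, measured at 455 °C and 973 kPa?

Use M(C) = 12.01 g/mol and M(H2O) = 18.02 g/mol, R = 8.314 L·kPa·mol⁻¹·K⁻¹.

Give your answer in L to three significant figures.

n(C) = 15.9 / 12.01 = 1.324 mol
n(H2O) = 43.4 / 18.02 = 2.408 mol
For 1.324 mol C, stoichiometry requires (1/1) × 1.324 = 1.324 mol H2O; 2.408 mol is available, so C is limiting.
n(H2) = (1/1) × 1.324 = 1.324 mol
V(H2) = nRT/P = 1.324 × 8.314 × 728.15 / 973 = 8.238 L

8.24 L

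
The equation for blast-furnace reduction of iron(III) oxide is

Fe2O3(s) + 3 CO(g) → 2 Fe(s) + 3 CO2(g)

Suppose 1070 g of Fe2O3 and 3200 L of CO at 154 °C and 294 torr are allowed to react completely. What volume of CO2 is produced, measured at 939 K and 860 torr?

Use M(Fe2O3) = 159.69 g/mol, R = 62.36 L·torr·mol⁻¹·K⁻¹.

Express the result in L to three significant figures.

n(Fe2O3) = 1070 / 159.69 = 6.700 mol
n(CO) = PV/RT = (294 × 3200) / (62.36 × 427.15) = 35.32 mol
For 6.700 mol Fe2O3, stoichiometry requires (3/1) × 6.700 = 20.10 mol CO; 35.32 mol is available, so Fe2O3 is limiting.
n(CO2) = (3/1) × 6.700 = 20.10 mol
V(CO2) = nRT/P = 20.10 × 62.36 × 939 / 860 = 1369 L

1370 L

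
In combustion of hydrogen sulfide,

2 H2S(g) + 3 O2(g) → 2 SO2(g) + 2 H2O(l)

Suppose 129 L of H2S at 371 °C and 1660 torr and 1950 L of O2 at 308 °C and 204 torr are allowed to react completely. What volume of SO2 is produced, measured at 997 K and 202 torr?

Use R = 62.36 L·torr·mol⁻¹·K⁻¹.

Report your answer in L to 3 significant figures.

n(H2S) = PV/RT = (1660 × 129) / (62.36 × 644.15) = 5.331 mol
n(O2) = PV/RT = (204 × 1950) / (62.36 × 581.15) = 10.98 mol
For 5.331 mol H2S, stoichiometry requires (3/2) × 5.331 = 7.997 mol O2; 10.98 mol is available, so H2S is limiting.
n(SO2) = (2/2) × 5.331 = 5.331 mol
V(SO2) = nRT/P = 5.331 × 62.36 × 997 / 202 = 1641 L

1640 L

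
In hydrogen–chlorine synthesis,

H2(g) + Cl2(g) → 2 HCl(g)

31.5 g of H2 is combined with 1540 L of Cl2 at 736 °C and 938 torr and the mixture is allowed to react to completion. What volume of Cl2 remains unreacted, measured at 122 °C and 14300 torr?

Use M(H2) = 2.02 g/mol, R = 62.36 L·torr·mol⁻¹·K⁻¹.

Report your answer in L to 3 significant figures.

n(H2) = 31.5 / 2.02 = 15.59 mol
n(Cl2) = PV/RT = (938 × 1540) / (62.36 × 1009.15) = 22.95 mol
For 15.59 mol H2, stoichiometry requires (1/1) × 15.59 = 15.59 mol Cl2; 22.95 mol is available, so H2 is limiting.
n(Cl2) consumed = (1/1) × 15.59 = 15.59 mol; remaining = 22.95 − 15.59 = 7.360 mol
V(Cl2) = nRT/P = 7.360 × 62.36 × 395.15 / 14300 = 12.68 L

12.7 L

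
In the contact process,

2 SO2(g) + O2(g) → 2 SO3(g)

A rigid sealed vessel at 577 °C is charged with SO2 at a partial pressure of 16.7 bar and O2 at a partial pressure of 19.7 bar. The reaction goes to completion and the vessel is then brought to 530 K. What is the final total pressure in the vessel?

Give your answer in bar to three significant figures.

At constant V, partial pressures at 577 °C are proportional to moles, so apply stoichiometry directly to pressures.
P(O2) required for 16.7 bar of SO2 = (1/2) × 16.7 = 8.350 bar; available 19.7 bar, so SO2 is limiting.
P(O2) remaining = 19.7 − (1/2) × 16.7 = 11.35 bar
P(gaseous products) = (2)/2 × 16.7 = 16.70 bar
P_total at 577 °C = 11.35 + 16.70 = 28.05 bar
Scaling to 530 K: P = 28.05 × 530/850.15 = 17.49 bar

17.5 bar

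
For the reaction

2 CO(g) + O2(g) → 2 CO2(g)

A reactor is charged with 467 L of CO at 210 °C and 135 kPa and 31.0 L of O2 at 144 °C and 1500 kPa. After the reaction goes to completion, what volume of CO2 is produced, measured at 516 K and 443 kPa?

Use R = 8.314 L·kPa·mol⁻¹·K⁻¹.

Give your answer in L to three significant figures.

152 L

n(CO) = PV/RT = (135 × 467) / (8.314 × 483.15) = 15.69 mol
n(O2) = PV/RT = (1500 × 31.0) / (8.314 × 417.15) = 13.41 mol
For 15.69 mol CO, stoichiometry requires (1/2) × 15.69 = 7.845 mol O2; 13.41 mol is available, so CO is limiting.
n(CO2) = (2/2) × 15.69 = 15.69 mol
V(CO2) = nRT/P = 15.69 × 8.314 × 516 / 443 = 151.9 L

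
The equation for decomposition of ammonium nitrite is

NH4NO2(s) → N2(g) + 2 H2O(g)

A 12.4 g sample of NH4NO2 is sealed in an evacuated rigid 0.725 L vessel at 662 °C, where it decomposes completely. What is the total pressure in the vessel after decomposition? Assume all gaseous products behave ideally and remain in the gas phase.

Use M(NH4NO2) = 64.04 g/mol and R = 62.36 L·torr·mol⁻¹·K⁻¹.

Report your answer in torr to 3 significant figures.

n(NH4NO2) = 12.4 / 64.04 = 0.1936 mol
n(gas produced) = (3/1) × 0.1936 = 0.5808 mol
P = nRT/V = 0.5808 × 62.36 × 935.15 / 0.725 = 46720 torr

46700 torr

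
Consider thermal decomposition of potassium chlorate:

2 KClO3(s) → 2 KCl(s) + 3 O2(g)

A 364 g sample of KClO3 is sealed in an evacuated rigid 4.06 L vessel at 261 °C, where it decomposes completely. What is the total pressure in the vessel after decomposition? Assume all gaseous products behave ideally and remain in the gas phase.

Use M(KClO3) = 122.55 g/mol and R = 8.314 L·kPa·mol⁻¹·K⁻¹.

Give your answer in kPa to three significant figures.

4870 kPa

n(KClO3) = 364 / 122.55 = 2.970 mol
n(gas produced) = (3/2) × 2.970 = 4.455 mol
P = nRT/V = 4.455 × 8.314 × 534.15 / 4.06 = 4873 kPa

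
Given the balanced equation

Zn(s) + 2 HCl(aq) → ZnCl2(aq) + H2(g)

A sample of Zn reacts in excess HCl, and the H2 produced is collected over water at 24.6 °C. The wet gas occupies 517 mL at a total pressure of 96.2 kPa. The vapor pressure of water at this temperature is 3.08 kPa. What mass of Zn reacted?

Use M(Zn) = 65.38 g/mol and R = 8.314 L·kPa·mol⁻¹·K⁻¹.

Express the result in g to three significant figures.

P(H2) = 96.2 − 3.08 = 93.12 kPa
n(H2) = PV/RT = (93.12 × 0.5170) / (8.314 × 297.75) = 0.01945 mol
n(Zn) = (1/1) × 0.01945 = 0.01945 mol
m(Zn) = 0.01945 × 65.38 = 1.272 g

1.27 g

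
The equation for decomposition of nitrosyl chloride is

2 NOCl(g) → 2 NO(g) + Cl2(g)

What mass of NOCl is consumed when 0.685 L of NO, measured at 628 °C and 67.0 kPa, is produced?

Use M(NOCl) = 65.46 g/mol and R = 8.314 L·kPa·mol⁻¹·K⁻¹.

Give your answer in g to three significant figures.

0.401 g

n(NO) = PV/RT = (67.0 × 0.685) / (8.314 × 901.15) = 0.006126 mol
n(NOCl) = (2/2) × 0.006126 = 0.006126 mol
m(NOCl) = 0.006126 × 65.46 = 0.4010 g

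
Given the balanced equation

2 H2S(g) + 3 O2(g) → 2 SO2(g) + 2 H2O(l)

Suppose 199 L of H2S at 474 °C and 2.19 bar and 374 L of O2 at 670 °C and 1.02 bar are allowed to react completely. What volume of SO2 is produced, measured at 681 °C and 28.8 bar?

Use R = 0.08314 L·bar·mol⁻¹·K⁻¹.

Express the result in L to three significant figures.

n(H2S) = PV/RT = (2.19 × 199) / (0.08314 × 747.15) = 7.016 mol
n(O2) = PV/RT = (1.02 × 374) / (0.08314 × 943.15) = 4.865 mol
For 7.016 mol H2S, stoichiometry requires (3/2) × 7.016 = 10.52 mol O2; 4.865 mol is available, so O2 is limiting.
n(SO2) = (2/3) × 4.865 = 3.243 mol
V(SO2) = nRT/P = 3.243 × 0.08314 × 954.15 / 28.8 = 8.933 L

8.93 L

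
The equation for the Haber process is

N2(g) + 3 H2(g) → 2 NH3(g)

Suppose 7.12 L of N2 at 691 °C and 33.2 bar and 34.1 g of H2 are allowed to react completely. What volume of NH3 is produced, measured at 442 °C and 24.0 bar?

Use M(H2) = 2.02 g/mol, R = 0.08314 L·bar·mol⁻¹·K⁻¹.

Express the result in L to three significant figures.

n(N2) = PV/RT = (33.2 × 7.12) / (0.08314 × 964.15) = 2.949 mol
n(H2) = 34.1 / 2.02 = 16.88 mol
For 2.949 mol N2, stoichiometry requires (3/1) × 2.949 = 8.847 mol H2; 16.88 mol is available, so N2 is limiting.
n(NH3) = (2/1) × 2.949 = 5.898 mol
V(NH3) = nRT/P = 5.898 × 0.08314 × 715.15 / 24.0 = 14.61 L

14.6 L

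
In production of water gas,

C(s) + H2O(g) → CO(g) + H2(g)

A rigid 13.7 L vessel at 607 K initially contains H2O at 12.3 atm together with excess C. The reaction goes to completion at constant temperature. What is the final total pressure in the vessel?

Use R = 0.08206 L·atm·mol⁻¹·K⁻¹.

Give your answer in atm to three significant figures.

24.6 atm

Rigid vessel, constant T ⇒ P scales with total gas moles (1 → 2).
P_final = (2/1) × 12.3 = 24.60 atm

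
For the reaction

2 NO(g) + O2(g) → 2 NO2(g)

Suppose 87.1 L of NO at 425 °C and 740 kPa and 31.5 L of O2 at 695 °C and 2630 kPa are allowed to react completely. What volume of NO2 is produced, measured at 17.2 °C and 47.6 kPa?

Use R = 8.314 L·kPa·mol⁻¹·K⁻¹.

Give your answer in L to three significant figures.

563 L

n(NO) = PV/RT = (740 × 87.1) / (8.314 × 698.15) = 11.10 mol
n(O2) = PV/RT = (2630 × 31.5) / (8.314 × 968.15) = 10.29 mol
For 11.10 mol NO, stoichiometry requires (1/2) × 11.10 = 5.550 mol O2; 10.29 mol is available, so NO is limiting.
n(NO2) = (2/2) × 11.10 = 11.10 mol
V(NO2) = nRT/P = 11.10 × 8.314 × 290.35 / 47.6 = 562.9 L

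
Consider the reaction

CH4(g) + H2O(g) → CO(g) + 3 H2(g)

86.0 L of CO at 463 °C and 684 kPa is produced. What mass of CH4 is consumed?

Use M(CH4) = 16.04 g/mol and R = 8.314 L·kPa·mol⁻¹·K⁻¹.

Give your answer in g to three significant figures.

154 g

n(CO) = PV/RT = (684 × 86.0) / (8.314 × 736.15) = 9.611 mol
n(CH4) = (1/1) × 9.611 = 9.611 mol
m(CH4) = 9.611 × 16.04 = 154.2 g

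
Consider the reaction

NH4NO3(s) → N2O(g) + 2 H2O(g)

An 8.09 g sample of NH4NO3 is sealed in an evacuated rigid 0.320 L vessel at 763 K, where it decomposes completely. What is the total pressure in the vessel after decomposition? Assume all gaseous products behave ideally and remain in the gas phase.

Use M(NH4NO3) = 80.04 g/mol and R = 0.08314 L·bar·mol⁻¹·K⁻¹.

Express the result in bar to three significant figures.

n(NH4NO3) = 8.09 / 80.04 = 0.1011 mol
n(gas produced) = (3/1) × 0.1011 = 0.3033 mol
P = nRT/V = 0.3033 × 0.08314 × 763 / 0.320 = 60.13 bar

60.1 bar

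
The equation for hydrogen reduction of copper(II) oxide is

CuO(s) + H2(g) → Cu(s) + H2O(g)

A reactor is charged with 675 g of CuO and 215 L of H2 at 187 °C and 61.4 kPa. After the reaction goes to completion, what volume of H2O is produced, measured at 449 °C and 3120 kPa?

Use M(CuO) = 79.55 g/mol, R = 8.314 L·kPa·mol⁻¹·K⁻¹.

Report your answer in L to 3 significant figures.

n(CuO) = 675 / 79.55 = 8.485 mol
n(H2) = PV/RT = (61.4 × 215) / (8.314 × 460.15) = 3.451 mol
For 8.485 mol CuO, stoichiometry requires (1/1) × 8.485 = 8.485 mol H2; 3.451 mol is available, so H2 is limiting.
n(H2O) = (1/1) × 3.451 = 3.451 mol
V(H2O) = nRT/P = 3.451 × 8.314 × 722.15 / 3120 = 6.641 L

6.64 L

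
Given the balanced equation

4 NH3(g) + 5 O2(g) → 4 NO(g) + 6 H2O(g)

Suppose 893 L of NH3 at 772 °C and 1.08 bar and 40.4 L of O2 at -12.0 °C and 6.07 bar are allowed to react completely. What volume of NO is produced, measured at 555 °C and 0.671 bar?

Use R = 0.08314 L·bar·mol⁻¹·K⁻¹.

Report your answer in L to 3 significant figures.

927 L

n(NH3) = PV/RT = (1.08 × 893) / (0.08314 × 1045.15) = 11.10 mol
n(O2) = PV/RT = (6.07 × 40.4) / (0.08314 × 261.15) = 11.29 mol
For 11.10 mol NH3, stoichiometry requires (5/4) × 11.10 = 13.88 mol O2; 11.29 mol is available, so O2 is limiting.
n(NO) = (4/5) × 11.29 = 9.032 mol
V(NO) = nRT/P = 9.032 × 0.08314 × 828.15 / 0.671 = 926.8 L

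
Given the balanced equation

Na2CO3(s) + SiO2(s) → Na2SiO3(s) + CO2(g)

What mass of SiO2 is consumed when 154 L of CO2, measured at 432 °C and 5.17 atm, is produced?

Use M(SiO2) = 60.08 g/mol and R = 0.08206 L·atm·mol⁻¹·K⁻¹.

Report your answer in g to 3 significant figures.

n(CO2) = PV/RT = (5.17 × 154) / (0.08206 × 705.15) = 13.76 mol
n(SiO2) = (1/1) × 13.76 = 13.76 mol
m(SiO2) = 13.76 × 60.08 = 826.7 g

827 g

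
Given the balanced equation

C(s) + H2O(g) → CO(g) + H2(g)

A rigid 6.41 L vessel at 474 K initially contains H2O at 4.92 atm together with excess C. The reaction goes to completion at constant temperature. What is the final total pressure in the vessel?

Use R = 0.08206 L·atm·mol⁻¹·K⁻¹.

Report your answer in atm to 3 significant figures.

9.84 atm

At constant T and V, P ∝ n(gas): 1 mol gas → 2 mol gas.
P_final = (2/1) × 4.92 = 9.840 atm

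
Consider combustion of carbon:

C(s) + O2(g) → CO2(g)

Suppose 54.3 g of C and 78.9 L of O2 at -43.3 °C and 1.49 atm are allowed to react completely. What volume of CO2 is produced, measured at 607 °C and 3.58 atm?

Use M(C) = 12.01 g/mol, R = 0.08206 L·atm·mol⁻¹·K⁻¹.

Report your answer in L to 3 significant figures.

91.2 L

n(C) = 54.3 / 12.01 = 4.521 mol
n(O2) = PV/RT = (1.49 × 78.9) / (0.08206 × 229.85) = 6.233 mol
For 4.521 mol C, stoichiometry requires (1/1) × 4.521 = 4.521 mol O2; 6.233 mol is available, so C is limiting.
n(CO2) = (1/1) × 4.521 = 4.521 mol
V(CO2) = nRT/P = 4.521 × 0.08206 × 880.15 / 3.58 = 91.21 L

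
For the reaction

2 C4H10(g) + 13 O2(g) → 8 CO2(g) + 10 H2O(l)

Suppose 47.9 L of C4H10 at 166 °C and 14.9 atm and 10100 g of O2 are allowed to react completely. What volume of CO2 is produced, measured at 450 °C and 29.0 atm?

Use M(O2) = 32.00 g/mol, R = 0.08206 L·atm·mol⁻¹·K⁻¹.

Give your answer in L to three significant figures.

n(C4H10) = PV/RT = (14.9 × 47.9) / (0.08206 × 439.15) = 19.81 mol
n(O2) = 10100 / 32.00 = 315.6 mol
For 19.81 mol C4H10, stoichiometry requires (13/2) × 19.81 = 128.8 mol O2; 315.6 mol is available, so C4H10 is limiting.
n(CO2) = (8/2) × 19.81 = 79.24 mol
V(CO2) = nRT/P = 79.24 × 0.08206 × 723.15 / 29.0 = 162.1 L

162 L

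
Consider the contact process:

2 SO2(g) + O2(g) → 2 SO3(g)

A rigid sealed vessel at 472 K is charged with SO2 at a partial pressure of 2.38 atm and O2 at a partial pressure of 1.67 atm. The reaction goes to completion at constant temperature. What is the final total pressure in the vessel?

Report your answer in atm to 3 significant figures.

2.86 atm

Because the vessel is rigid and T is held at 472 K, work the stoichiometry in partial pressures (P_i = n_iRT/V).
P(O2) required for 2.38 atm of SO2 = (1/2) × 2.38 = 1.190 atm; available 1.67 atm, so SO2 is limiting.
P(O2) remaining = 1.67 − (1/2) × 2.38 = 0.4800 atm
P(gaseous products) = (2)/2 × 2.38 = 2.380 atm
P_total at 472 K = 0.4800 + 2.380 = 2.860 atm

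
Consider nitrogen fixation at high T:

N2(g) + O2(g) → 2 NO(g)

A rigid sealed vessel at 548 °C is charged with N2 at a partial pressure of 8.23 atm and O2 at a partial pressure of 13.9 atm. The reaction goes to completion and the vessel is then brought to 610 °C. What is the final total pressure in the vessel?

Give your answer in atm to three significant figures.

23.8 atm

At constant V, partial pressures at 548 °C are proportional to moles, so apply stoichiometry directly to pressures.
P(O2) required for 8.23 atm of N2 = (1/1) × 8.23 = 8.230 atm; available 13.9 atm, so N2 is limiting.
P(O2) remaining = 13.9 − (1/1) × 8.23 = 5.670 atm
P(gaseous products) = (2)/1 × 8.23 = 16.46 atm
P_total at 548 °C = 5.670 + 16.46 = 22.13 atm
Scaling to 610 °C: P = 22.13 × 883.15/821.15 = 23.80 atm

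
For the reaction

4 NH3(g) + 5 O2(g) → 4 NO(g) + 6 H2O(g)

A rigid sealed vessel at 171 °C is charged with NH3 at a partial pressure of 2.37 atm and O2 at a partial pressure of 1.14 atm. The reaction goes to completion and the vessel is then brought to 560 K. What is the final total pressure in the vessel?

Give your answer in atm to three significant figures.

At constant V, partial pressures at 171 °C are proportional to moles, so apply stoichiometry directly to pressures.
P(O2) required for 2.37 atm of NH3 = (5/4) × 2.37 = 2.963 atm; available 1.14 atm, so O2 is limiting.
P(NH3) remaining = 2.37 − (4/5) × 1.14 = 1.458 atm
P(gaseous products) = (4+6)/5 × 1.14 = 2.280 atm
P_total at 171 °C = 1.458 + 2.280 = 3.738 atm
Scaling to 560 K: P = 3.738 × 560/444.15 = 4.713 atm

4.71 atm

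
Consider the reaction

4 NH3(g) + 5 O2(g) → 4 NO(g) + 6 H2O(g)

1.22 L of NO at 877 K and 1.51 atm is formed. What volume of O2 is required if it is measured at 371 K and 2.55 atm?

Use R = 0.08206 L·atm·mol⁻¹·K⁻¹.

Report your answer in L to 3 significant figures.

0.382 L

n(NO) = PV/RT = (1.51 × 1.22) / (0.08206 × 877) = 0.02560 mol
n(O2) = (5/4) × 0.02560 = 0.03200 mol
V = nRT/P = 0.03200 × 0.08206 × 371 / 2.55 = 0.3820 L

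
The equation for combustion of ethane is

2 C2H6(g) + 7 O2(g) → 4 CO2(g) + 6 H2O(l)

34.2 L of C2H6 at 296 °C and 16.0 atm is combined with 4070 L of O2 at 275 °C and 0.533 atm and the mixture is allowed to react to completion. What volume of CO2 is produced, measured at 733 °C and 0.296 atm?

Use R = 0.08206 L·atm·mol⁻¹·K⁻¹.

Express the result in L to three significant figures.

n(C2H6) = PV/RT = (16.0 × 34.2) / (0.08206 × 569.15) = 11.72 mol
n(O2) = PV/RT = (0.533 × 4070) / (0.08206 × 548.15) = 48.23 mol
For 11.72 mol C2H6, stoichiometry requires (7/2) × 11.72 = 41.02 mol O2; 48.23 mol is available, so C2H6 is limiting.
n(CO2) = (4/2) × 11.72 = 23.44 mol
V(CO2) = nRT/P = 23.44 × 0.08206 × 1006.15 / 0.296 = 6538 L

6540 L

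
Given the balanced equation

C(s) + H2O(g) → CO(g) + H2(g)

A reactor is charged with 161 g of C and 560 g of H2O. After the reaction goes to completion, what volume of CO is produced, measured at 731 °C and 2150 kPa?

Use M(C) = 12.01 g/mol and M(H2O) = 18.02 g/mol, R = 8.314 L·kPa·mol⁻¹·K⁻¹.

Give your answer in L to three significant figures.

52.1 L

n(C) = 161 / 12.01 = 13.41 mol
n(H2O) = 560 / 18.02 = 31.08 mol
For 13.41 mol C, stoichiometry requires (1/1) × 13.41 = 13.41 mol H2O; 31.08 mol is available, so C is limiting.
n(CO) = (1/1) × 13.41 = 13.41 mol
V(CO) = nRT/P = 13.41 × 8.314 × 1004.15 / 2150 = 52.07 L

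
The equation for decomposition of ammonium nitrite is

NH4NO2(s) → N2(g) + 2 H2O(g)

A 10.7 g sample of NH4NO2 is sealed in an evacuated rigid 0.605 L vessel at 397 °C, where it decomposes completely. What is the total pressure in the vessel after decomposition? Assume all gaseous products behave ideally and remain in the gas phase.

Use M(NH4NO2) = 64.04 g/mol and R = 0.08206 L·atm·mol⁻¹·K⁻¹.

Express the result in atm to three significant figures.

n(NH4NO2) = 10.7 / 64.04 = 0.1671 mol
n(gas produced) = (3/1) × 0.1671 = 0.5013 mol
P = nRT/V = 0.5013 × 0.08206 × 670.15 / 0.605 = 45.57 atm

45.6 atm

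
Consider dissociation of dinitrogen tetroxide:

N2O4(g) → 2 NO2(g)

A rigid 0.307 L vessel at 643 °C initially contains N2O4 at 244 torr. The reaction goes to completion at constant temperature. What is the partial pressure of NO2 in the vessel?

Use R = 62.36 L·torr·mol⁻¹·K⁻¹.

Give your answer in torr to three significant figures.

488 torr

n(N2O4)₀ = PV/RT = (244 × 0.307) / (62.36 × 916.15) = 0.001311 mol
n(NO2) = (2/1) × 0.001311 = 0.002622 mol
P(NO2) = nRT/V = 0.002622 × 62.36 × 916.15 / 0.307 = 487.9 torr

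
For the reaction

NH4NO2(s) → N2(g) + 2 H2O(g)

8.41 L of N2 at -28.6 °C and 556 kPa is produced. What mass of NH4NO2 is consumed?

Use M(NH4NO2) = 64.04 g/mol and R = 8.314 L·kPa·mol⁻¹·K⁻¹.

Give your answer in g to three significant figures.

n(N2) = PV/RT = (556 × 8.41) / (8.314 × 244.55) = 2.300 mol
n(NH4NO2) = (1/1) × 2.300 = 2.300 mol
m(NH4NO2) = 2.300 × 64.04 = 147.3 g

147 g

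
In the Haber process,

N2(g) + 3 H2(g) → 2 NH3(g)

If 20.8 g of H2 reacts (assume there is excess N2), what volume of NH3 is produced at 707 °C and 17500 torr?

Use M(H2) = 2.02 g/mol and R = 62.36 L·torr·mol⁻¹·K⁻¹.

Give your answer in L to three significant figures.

n(H2) = 20.80 / 2.02 = 10.30 mol
n(NH3) = (2/3) × 10.30 = 6.867 mol
V = nRT/P = 6.867 × 62.36 × 980.15 / 17500 = 23.98 L

24.0 L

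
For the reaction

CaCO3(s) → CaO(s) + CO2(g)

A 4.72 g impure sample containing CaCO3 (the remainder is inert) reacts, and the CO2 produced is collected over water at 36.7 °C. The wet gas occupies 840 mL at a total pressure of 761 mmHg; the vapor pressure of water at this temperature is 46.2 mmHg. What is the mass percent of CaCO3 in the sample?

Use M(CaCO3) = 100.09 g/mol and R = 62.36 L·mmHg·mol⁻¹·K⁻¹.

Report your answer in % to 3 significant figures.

P(CO2) = 761 − 46.2 = 714.8 mmHg
n(CO2) = PV/RT = (714.8 × 0.8400) / (62.36 × 309.85) = 0.03107 mol
n(CaCO3) = (1/1) × 0.03107 = 0.03107 mol
m(CaCO3) = 0.03107 × 100.09 = 3.110 g
%CaCO3 = 3.110 / 4.72 × 100 = 65.89%

65.9 %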